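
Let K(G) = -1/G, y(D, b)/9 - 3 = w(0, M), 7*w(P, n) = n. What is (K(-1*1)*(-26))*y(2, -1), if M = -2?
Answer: -4446/7 ≈ -635.14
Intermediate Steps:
w(P, n) = n/7
y(D, b) = 171/7 (y(D, b) = 27 + 9*((1/7)*(-2)) = 27 + 9*(-2/7) = 27 - 18/7 = 171/7)
(K(-1*1)*(-26))*y(2, -1) = (-1/((-1*1))*(-26))*(171/7) = (-1/(-1)*(-26))*(171/7) = (-1*(-1)*(-26))*(171/7) = (1*(-26))*(171/7) = -26*171/7 = -4446/7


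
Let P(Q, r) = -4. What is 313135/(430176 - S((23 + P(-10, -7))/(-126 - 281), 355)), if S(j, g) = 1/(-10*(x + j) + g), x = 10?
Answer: 32558211625/44727549193 ≈ 0.72792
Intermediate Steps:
S(j, g) = 1/(-100 + g - 10*j) (S(j, g) = 1/(-10*(10 + j) + g) = 1/((-100 - 10*j) + g) = 1/(-100 + g - 10*j))
313135/(430176 - S((23 + P(-10, -7))/(-126 - 281), 355)) = 313135/(430176 - 1/(-100 + 355 - 10*(23 - 4)/(-126 - 281))) = 313135/(430176 - 1/(-100 + 355 - 190/(-407))) = 313135/(430176 - 1/(-100 + 355 - 190*(-1)/407)) = 313135/(430176 - 1/(-100 + 355 - 10*(-19/407))) = 313135/(430176 - 1/(-100 + 355 + 190/407)) = 313135/(430176 - 1/103975/407) = 313135/(430176 - 1*407/103975) = 313135/(430176 - 407/103975) = 313135/(44727549193/103975) = 313135*(103975/44727549193) = 32558211625/44727549193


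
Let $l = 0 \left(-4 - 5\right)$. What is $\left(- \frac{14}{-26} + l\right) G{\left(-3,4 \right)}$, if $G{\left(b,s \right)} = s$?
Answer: $\frac{28}{13} \approx 2.1538$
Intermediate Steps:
$l = 0$ ($l = 0 \left(-9\right) = 0$)
$\left(- \frac{14}{-26} + l\right) G{\left(-3,4 \right)} = \left(- \frac{14}{-26} + 0\right) 4 = \left(\left(-14\right) \left(- \frac{1}{26}\right) + 0\right) 4 = \left(\frac{7}{13} + 0\right) 4 = \frac{7}{13} \cdot 4 = \frac{28}{13}$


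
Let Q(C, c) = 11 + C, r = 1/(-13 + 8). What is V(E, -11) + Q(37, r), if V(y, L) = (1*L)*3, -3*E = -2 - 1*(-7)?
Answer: 15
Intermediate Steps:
r = -1/5 (r = 1/(-5) = -1/5 ≈ -0.20000)
E = -5/3 (E = -(-2 - 1*(-7))/3 = -(-2 + 7)/3 = -1/3*5 = -5/3 ≈ -1.6667)
V(y, L) = 3*L (V(y, L) = L*3 = 3*L)
V(E, -11) + Q(37, r) = 3*(-11) + (11 + 37) = -33 + 48 = 15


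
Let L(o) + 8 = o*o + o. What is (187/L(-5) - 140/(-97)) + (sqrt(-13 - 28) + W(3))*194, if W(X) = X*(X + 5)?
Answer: 5439403/1164 + 194*I*sqrt(41) ≈ 4673.0 + 1242.2*I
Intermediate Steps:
W(X) = X*(5 + X)
L(o) = -8 + o + o**2 (L(o) = -8 + (o*o + o) = -8 + (o**2 + o) = -8 + (o + o**2) = -8 + o + o**2)
(187/L(-5) - 140/(-97)) + (sqrt(-13 - 28) + W(3))*194 = (187/(-8 - 5 + (-5)**2) - 140/(-97)) + (sqrt(-13 - 28) + 3*(5 + 3))*194 = (187/(-8 - 5 + 25) - 140*(-1/97)) + (sqrt(-41) + 3*8)*194 = (187/12 + 140/97) + (I*sqrt(41) + 24)*194 = (187*(1/12) + 140/97) + (24 + I*sqrt(41))*194 = (187/12 + 140/97) + (4656 + 194*I*sqrt(41)) = 19819/1164 + (4656 + 194*I*sqrt(41)) = 5439403/1164 + 194*I*sqrt(41)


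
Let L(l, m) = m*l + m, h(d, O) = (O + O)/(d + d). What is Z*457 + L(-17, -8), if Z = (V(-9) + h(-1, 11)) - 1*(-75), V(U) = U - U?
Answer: 29376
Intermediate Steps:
h(d, O) = O/d (h(d, O) = (2*O)/((2*d)) = (2*O)*(1/(2*d)) = O/d)
V(U) = 0
L(l, m) = m + l*m (L(l, m) = l*m + m = m + l*m)
Z = 64 (Z = (0 + 11/(-1)) - 1*(-75) = (0 + 11*(-1)) + 75 = (0 - 11) + 75 = -11 + 75 = 64)
Z*457 + L(-17, -8) = 64*457 - 8*(1 - 17) = 29248 - 8*(-16) = 29248 + 128 = 29376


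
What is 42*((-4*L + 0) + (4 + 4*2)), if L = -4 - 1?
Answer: 1344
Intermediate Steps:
L = -5
42*((-4*L + 0) + (4 + 4*2)) = 42*((-4*(-5) + 0) + (4 + 4*2)) = 42*((20 + 0) + (4 + 8)) = 42*(20 + 12) = 42*32 = 1344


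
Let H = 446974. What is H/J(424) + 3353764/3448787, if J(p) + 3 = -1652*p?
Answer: 807629227026/2415706302937 ≈ 0.33432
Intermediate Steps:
J(p) = -3 - 1652*p
H/J(424) + 3353764/3448787 = 446974/(-3 - 1652*424) + 3353764/3448787 = 446974/(-3 - 700448) + 3353764*(1/3448787) = 446974/(-700451) + 3353764/3448787 = 446974*(-1/700451) + 3353764/3448787 = -446974/700451 + 3353764/3448787 = 807629227026/2415706302937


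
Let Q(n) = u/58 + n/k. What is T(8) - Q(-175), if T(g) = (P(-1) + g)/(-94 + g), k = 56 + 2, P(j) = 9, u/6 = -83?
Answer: 14223/1247 ≈ 11.406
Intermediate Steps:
u = -498 (u = 6*(-83) = -498)
k = 58
T(g) = (9 + g)/(-94 + g)
Q(n) = -249/29 + n/58 (Q(n) = -498/58 + n/58 = -498*1/58 + n*(1/58) = -249/29 + n/58)
T(8) - Q(-175) = (9 + 8)/(-94 + 8) - (-249/29 + (1/58)*(-175)) = 17/(-86) - (-249/29 - 175/58) = -1/86*17 - 1*(-673/58) = -17/86 + 673/58 = 14223/1247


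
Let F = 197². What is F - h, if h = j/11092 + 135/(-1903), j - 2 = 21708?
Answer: 409571752387/10554038 ≈ 38807.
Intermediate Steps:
j = 21710 (j = 2 + 21708 = 21710)
h = 19908355/10554038 (h = 21710/11092 + 135/(-1903) = 21710*(1/11092) + 135*(-1/1903) = 10855/5546 - 135/1903 = 19908355/10554038 ≈ 1.8863)
F = 38809
F - h = 38809 - 1*19908355/10554038 = 38809 - 19908355/10554038 = 409571752387/10554038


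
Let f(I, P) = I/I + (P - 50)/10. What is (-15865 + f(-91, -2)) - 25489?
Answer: -206791/5 ≈ -41358.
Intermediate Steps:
f(I, P) = -4 + P/10 (f(I, P) = 1 + (-50 + P)*(⅒) = 1 + (-5 + P/10) = -4 + P/10)
(-15865 + f(-91, -2)) - 25489 = (-15865 + (-4 + (⅒)*(-2))) - 25489 = (-15865 + (-4 - ⅕)) - 25489 = (-15865 - 21/5) - 25489 = -79346/5 - 25489 = -206791/5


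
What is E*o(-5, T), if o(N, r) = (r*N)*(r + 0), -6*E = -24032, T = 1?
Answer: -60080/3 ≈ -20027.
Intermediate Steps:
E = 12016/3 (E = -⅙*(-24032) = 12016/3 ≈ 4005.3)
o(N, r) = N*r² (o(N, r) = (N*r)*r = N*r²)
E*o(-5, T) = 12016*(-5*1²)/3 = 12016*(-5*1)/3 = (12016/3)*(-5) = -60080/3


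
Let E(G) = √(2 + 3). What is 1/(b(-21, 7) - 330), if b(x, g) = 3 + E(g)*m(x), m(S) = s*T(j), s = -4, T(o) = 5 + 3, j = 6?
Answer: -327/101809 + 32*√5/101809 ≈ -0.0025091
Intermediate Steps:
T(o) = 8
m(S) = -32 (m(S) = -4*8 = -32)
E(G) = √5
b(x, g) = 3 - 32*√5 (b(x, g) = 3 + √5*(-32) = 3 - 32*√5)
1/(b(-21, 7) - 330) = 1/((3 - 32*√5) - 330) = 1/(-327 - 32*√5)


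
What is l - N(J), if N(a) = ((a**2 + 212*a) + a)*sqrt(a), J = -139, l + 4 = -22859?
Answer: -22863 + 10286*I*sqrt(139) ≈ -22863.0 + 1.2127e+5*I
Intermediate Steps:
l = -22863 (l = -4 - 22859 = -22863)
N(a) = sqrt(a)*(a**2 + 213*a) (N(a) = (a**2 + 213*a)*sqrt(a) = sqrt(a)*(a**2 + 213*a))
l - N(J) = -22863 - (-139)**(3/2)*(213 - 139) = -22863 - (-139*I*sqrt(139))*74 = -22863 - (-10286)*I*sqrt(139) = -22863 + 10286*I*sqrt(139)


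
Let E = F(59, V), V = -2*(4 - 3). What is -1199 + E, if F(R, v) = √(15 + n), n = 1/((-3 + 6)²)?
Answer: -1199 + 2*√34/3 ≈ -1195.1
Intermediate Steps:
n = ⅑ (n = 1/(3²) = 1/9 = ⅑ ≈ 0.11111)
V = -2 (V = -2*1 = -2)
F(R, v) = 2*√34/3 (F(R, v) = √(15 + ⅑) = √(136/9) = 2*√34/3)
E = 2*√34/3 ≈ 3.8873
-1199 + E = -1199 + 2*√34/3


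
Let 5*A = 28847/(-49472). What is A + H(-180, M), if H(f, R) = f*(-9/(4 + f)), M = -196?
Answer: -25362517/2720960 ≈ -9.3212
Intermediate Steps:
A = -28847/247360 (A = (28847/(-49472))/5 = (28847*(-1/49472))/5 = (1/5)*(-28847/49472) = -28847/247360 ≈ -0.11662)
H(f, R) = -9*f/(4 + f)
A + H(-180, M) = -28847/247360 - 9*(-180)/(4 - 180) = -28847/247360 - 9*(-180)/(-176) = -28847/247360 - 9*(-180)*(-1/176) = -28847/247360 - 405/44 = -25362517/2720960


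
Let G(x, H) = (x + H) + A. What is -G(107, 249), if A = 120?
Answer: -476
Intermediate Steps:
G(x, H) = 120 + H + x (G(x, H) = (x + H) + 120 = (H + x) + 120 = 120 + H + x)
-G(107, 249) = -(120 + 249 + 107) = -1*476 = -476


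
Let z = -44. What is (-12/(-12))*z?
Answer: -44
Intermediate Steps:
(-12/(-12))*z = -12/(-12)*(-44) = -12*(-1/12)*(-44) = 1*(-44) = -44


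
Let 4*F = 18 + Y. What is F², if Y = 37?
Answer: 3025/16 ≈ 189.06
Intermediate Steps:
F = 55/4 (F = (18 + 37)/4 = (¼)*55 = 55/4 ≈ 13.750)
F² = (55/4)² = 3025/16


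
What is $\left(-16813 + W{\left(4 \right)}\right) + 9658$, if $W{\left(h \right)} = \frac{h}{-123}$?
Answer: $- \frac{880069}{123} \approx -7155.0$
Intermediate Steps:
$W{\left(h \right)} = - \frac{h}{123}$ ($W{\left(h \right)} = h \left(- \frac{1}{123}\right) = - \frac{h}{123}$)
$\left(-16813 + W{\left(4 \right)}\right) + 9658 = \left(-16813 - \frac{4}{123}\right) + 9658 = - \frac{2068003}{123} + 9658 = - \frac{880069}{123}$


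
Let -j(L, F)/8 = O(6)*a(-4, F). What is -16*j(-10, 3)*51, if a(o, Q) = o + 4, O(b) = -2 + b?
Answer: 0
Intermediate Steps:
a(o, Q) = 4 + o
j(L, F) = 0 (j(L, F) = -8*(-2 + 6)*(4 - 4) = -32*0 = -8*0 = 0)
-16*j(-10, 3)*51 = -16*0*51 = 0*51 = 0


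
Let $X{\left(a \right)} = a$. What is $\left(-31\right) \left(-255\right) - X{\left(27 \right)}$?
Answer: $7878$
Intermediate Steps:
$\left(-31\right) \left(-255\right) - X{\left(27 \right)} = \left(-31\right) \left(-255\right) - 27 = 7905 - 27 = 7878$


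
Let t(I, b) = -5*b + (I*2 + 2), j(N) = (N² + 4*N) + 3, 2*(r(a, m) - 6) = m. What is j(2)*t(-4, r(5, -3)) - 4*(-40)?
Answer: -535/2 ≈ -267.50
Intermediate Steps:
r(a, m) = 6 + m/2
j(N) = 3 + N² + 4*N
t(I, b) = 2 - 5*b + 2*I (t(I, b) = -5*b + (2*I + 2) = -5*b + (2 + 2*I) = 2 - 5*b + 2*I)
j(2)*t(-4, r(5, -3)) - 4*(-40) = (3 + 2² + 4*2)*(2 - 5*(6 + (½)*(-3)) + 2*(-4)) - 4*(-40) = (3 + 4 + 8)*(2 - 5*(6 - 3/2) - 8) + 160 = 15*(2 - 5*9/2 - 8) + 160 = 15*(2 - 45/2 - 8) + 160 = 15*(-57/2) + 160 = -855/2 + 160 = -535/2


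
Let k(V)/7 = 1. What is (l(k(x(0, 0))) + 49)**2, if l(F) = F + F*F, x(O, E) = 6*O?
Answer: 11025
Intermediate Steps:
k(V) = 7 (k(V) = 7*1 = 7)
l(F) = F + F**2
(l(k(x(0, 0))) + 49)**2 = (7*(1 + 7) + 49)**2 = (7*8 + 49)**2 = (56 + 49)**2 = 105**2 = 11025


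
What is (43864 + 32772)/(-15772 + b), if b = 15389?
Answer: -76636/383 ≈ -200.09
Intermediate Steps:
(43864 + 32772)/(-15772 + b) = (43864 + 32772)/(-15772 + 15389) = 76636/(-383) = 76636*(-1/383) = -76636/383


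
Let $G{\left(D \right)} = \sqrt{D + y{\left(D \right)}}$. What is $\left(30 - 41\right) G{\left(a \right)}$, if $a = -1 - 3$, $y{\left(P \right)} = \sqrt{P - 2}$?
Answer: $- 11 \sqrt{-4 + i \sqrt{6}} \approx -6.463 - 22.93 i$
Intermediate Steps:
$y{\left(P \right)} = \sqrt{-2 + P}$
$a = -4$ ($a = -1 - 3 = -4$)
$G{\left(D \right)} = \sqrt{D + \sqrt{-2 + D}}$
$\left(30 - 41\right) G{\left(a \right)} = \left(30 - 41\right) \sqrt{-4 + \sqrt{-2 - 4}} = - 11 \sqrt{-4 + \sqrt{-6}} = - 11 \sqrt{-4 + i \sqrt{6}}$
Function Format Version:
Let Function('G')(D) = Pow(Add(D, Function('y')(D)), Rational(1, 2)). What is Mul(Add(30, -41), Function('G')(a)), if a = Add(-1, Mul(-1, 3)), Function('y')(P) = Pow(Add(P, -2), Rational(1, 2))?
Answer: Mul(-11, Pow(Add(-4, Mul(I, Pow(6, Rational(1, 2)))), Rational(1, 2))) ≈ Add(-6.4630, Mul(-22.930, I))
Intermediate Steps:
Function('y')(P) = Pow(Add(-2, P), Rational(1, 2))
a = -4 (a = Add(-1, -3) = -4)
Function('G')(D) = Pow(Add(D, Pow(Add(-2, D), Rational(1, 2))), Rational(1, 2))
Mul(Add(30, -41), Function('G')(a)) = Mul(Add(30, -41), Pow(Add(-4, Pow(Add(-2, -4), Rational(1, 2))), Rational(1, 2))) = Mul(-11, Pow(Add(-4, Pow(-6, Rational(1, 2))), Rational(1, 2))) = Mul(-11, Pow(Add(-4, Mul(I, Pow(6, Rational(1, 2)))), Rational(1, 2)))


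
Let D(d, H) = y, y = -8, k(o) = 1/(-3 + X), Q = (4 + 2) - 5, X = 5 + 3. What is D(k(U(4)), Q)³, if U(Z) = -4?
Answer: -512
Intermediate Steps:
X = 8
Q = 1 (Q = 6 - 5 = 1)
k(o) = ⅕ (k(o) = 1/(-3 + 8) = 1/5 = ⅕)
D(d, H) = -8
D(k(U(4)), Q)³ = (-8)³ = -512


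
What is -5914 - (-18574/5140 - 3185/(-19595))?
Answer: -59530043957/10071830 ≈ -5910.5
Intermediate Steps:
-5914 - (-18574/5140 - 3185/(-19595)) = -5914 - (-18574*1/5140 - 3185*(-1/19595)) = -5914 - (-9287/2570 + 637/3919) = -5914 - 1*(-34758663/10071830) = -5914 + 34758663/10071830 = -59530043957/10071830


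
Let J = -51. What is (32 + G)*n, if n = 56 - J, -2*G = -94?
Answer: 8453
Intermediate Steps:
G = 47 (G = -½*(-94) = 47)
n = 107 (n = 56 - 1*(-51) = 56 + 51 = 107)
(32 + G)*n = (32 + 47)*107 = 79*107 = 8453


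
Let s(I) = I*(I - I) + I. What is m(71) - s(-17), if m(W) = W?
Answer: 88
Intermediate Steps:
s(I) = I (s(I) = I*0 + I = 0 + I = I)
m(71) - s(-17) = 71 - 1*(-17) = 71 + 17 = 88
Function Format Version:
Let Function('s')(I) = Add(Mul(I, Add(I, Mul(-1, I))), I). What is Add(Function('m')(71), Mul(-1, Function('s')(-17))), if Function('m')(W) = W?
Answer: 88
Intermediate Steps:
Function('s')(I) = I (Function('s')(I) = Add(Mul(I, 0), I) = Add(0, I) = I)
Add(Function('m')(71), Mul(-1, Function('s')(-17))) = Add(71, Mul(-1, -17)) = Add(71, 17) = 88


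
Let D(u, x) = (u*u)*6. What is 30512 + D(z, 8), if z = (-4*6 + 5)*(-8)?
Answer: 169136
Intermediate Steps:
z = 152 (z = (-24 + 5)*(-8) = -19*(-8) = 152)
D(u, x) = 6*u**2 (D(u, x) = u**2*6 = 6*u**2)
30512 + D(z, 8) = 30512 + 6*152**2 = 30512 + 6*23104 = 30512 + 138624 = 169136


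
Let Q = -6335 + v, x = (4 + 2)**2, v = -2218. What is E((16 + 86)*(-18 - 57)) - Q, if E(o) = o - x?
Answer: 867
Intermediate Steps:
x = 36 (x = 6**2 = 36)
Q = -8553 (Q = -6335 - 2218 = -8553)
E(o) = -36 + o (E(o) = o - 1*36 = o - 36 = -36 + o)
E((16 + 86)*(-18 - 57)) - Q = (-36 + (16 + 86)*(-18 - 57)) - 1*(-8553) = (-36 + 102*(-75)) + 8553 = (-36 - 7650) + 8553 = -7686 + 8553 = 867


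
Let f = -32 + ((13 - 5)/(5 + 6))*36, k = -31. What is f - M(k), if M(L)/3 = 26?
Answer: -922/11 ≈ -83.818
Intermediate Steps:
M(L) = 78 (M(L) = 3*26 = 78)
f = -64/11 (f = -32 + (8/11)*36 = -32 + 288/11 = -64/11 ≈ -5.8182)
f - M(k) = -64/11 - 1*78 = -64/11 - 78 = -922/11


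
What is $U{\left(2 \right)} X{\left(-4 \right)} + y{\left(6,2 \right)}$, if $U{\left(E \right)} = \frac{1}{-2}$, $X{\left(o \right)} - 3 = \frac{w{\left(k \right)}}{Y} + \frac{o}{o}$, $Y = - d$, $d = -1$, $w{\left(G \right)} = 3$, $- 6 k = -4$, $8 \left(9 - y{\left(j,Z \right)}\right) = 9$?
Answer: $\frac{35}{8} \approx 4.375$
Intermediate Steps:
$y{\left(j,Z \right)} = \frac{63}{8}$ ($y{\left(j,Z \right)} = 9 - \frac{9}{8} = \frac{63}{8}$)
$k = \frac{2}{3}$ ($k = \left(- \frac{1}{6}\right) \left(-4\right) = \frac{2}{3} \approx 0.66667$)
$Y = 1$ ($Y = \left(-1\right) \left(-1\right) = 1$)
$X{\left(o \right)} = 7$ ($X{\left(o \right)} = 3 + \left(\frac{3}{1} + \frac{o}{o}\right) = 3 + \left(3 \cdot 1 + 1\right) = 3 + \left(3 + 1\right) = 3 + 4 = 7$)
$U{\left(E \right)} = - \frac{1}{2}$
$U{\left(2 \right)} X{\left(-4 \right)} + y{\left(6,2 \right)} = \left(- \frac{1}{2}\right) 7 + \frac{63}{8} = - \frac{7}{2} + \frac{63}{8} = \frac{35}{8}$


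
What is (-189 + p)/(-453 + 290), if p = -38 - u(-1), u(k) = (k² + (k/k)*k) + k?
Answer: 226/163 ≈ 1.3865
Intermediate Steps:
u(k) = k² + 2*k (u(k) = (k² + 1*k) + k = (k² + k) + k = (k + k²) + k = k² + 2*k)
p = -37 (p = -38 - (-1)*(2 - 1) = -38 - (-1) = -38 - 1*(-1) = -38 + 1 = -37)
(-189 + p)/(-453 + 290) = (-189 - 37)/(-453 + 290) = -226/(-163) = -226*(-1/163) = 226/163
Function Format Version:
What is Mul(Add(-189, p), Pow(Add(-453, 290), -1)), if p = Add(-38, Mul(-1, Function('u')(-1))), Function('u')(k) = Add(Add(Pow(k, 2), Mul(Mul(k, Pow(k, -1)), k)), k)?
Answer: Rational(226, 163) ≈ 1.3865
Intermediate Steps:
Function('u')(k) = Add(Pow(k, 2), Mul(2, k)) (Function('u')(k) = Add(Add(Pow(k, 2), Mul(1, k)), k) = Add(Add(Pow(k, 2), k), k) = Add(Add(k, Pow(k, 2)), k) = Add(Pow(k, 2), Mul(2, k)))
p = -37 (p = Add(-38, Mul(-1, Mul(-1, Add(2, -1)))) = Add(-38, Mul(-1, Mul(-1, 1))) = Add(-38, Mul(-1, -1)) = Add(-38, 1) = -37)
Mul(Add(-189, p), Pow(Add(-453, 290), -1)) = Mul(Add(-189, -37), Pow(Add(-453, 290), -1)) = Mul(-226, Pow(-163, -1)) = Mul(-226, Rational(-1, 163)) = Rational(226, 163)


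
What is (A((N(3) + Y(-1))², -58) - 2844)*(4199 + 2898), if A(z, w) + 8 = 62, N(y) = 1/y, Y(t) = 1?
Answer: -19800630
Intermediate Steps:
N(y) = 1/y
A(z, w) = 54 (A(z, w) = -8 + 62 = 54)
(A((N(3) + Y(-1))², -58) - 2844)*(4199 + 2898) = (54 - 2844)*(4199 + 2898) = -2790*7097 = -19800630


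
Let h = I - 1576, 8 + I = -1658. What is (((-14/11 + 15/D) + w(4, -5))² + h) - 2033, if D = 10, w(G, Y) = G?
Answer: -2544451/484 ≈ -5257.1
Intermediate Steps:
I = -1666 (I = -8 - 1658 = -1666)
h = -3242 (h = -1666 - 1576 = -3242)
(((-14/11 + 15/D) + w(4, -5))² + h) - 2033 = (((-14/11 + 15/10) + 4)² - 3242) - 2033 = (((-14*1/11 + 15*(⅒)) + 4)² - 3242) - 2033 = (((-14/11 + 3/2) + 4)² - 3242) - 2033 = ((5/22 + 4)² - 3242) - 2033 = ((93/22)² - 3242) - 2033 = (8649/484 - 3242) - 2033 = -1560479/484 - 2033 = -2544451/484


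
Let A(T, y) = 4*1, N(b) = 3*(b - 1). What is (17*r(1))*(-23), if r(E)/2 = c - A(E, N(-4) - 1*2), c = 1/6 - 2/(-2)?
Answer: 6647/3 ≈ 2215.7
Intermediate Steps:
N(b) = -3 + 3*b (N(b) = 3*(-1 + b) = -3 + 3*b)
A(T, y) = 4
c = 7/6 (c = 1*(1/6) - 2*(-1/2) = 1/6 + 1 = 7/6 ≈ 1.1667)
r(E) = -17/3 (r(E) = 2*(7/6 - 1*4) = 2*(7/6 - 4) = 2*(-17/6) = -17/3)
(17*r(1))*(-23) = (17*(-17/3))*(-23) = -289/3*(-23) = 6647/3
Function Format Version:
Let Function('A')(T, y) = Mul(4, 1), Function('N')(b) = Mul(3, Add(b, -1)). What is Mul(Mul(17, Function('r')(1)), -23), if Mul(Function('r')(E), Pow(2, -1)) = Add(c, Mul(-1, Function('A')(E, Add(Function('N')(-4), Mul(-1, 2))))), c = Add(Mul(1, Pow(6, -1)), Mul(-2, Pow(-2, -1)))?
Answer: Rational(6647, 3) ≈ 2215.7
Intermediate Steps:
Function('N')(b) = Add(-3, Mul(3, b)) (Function('N')(b) = Mul(3, Add(-1, b)) = Add(-3, Mul(3, b)))
Function('A')(T, y) = 4
c = Rational(7, 6) (c = Add(Mul(1, Rational(1, 6)), Mul(-2, Rational(-1, 2))) = Add(Rational(1, 6), 1) = Rational(7, 6) ≈ 1.1667)
Function('r')(E) = Rational(-17, 3) (Function('r')(E) = Mul(2, Add(Rational(7, 6), Mul(-1, 4))) = Mul(2, Add(Rational(7, 6), -4)) = Mul(2, Rational(-17, 6)) = Rational(-17, 3))
Mul(Mul(17, Function('r')(1)), -23) = Mul(Mul(17, Rational(-17, 3)), -23) = Mul(Rational(-289, 3), -23) = Rational(6647, 3)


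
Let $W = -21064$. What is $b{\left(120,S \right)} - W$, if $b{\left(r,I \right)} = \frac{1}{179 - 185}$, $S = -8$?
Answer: $\frac{126383}{6} \approx 21064.0$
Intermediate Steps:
$b{\left(r,I \right)} = - \frac{1}{6}$ ($b{\left(r,I \right)} = \frac{1}{-6} = - \frac{1}{6}$)
$b{\left(120,S \right)} - W = - \frac{1}{6} - -21064 = - \frac{1}{6} + 21064 = \frac{126383}{6}$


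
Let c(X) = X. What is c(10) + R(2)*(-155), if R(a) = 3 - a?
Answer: -145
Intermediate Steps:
c(10) + R(2)*(-155) = 10 + (3 - 1*2)*(-155) = 10 + (3 - 2)*(-155) = 10 + 1*(-155) = 10 - 155 = -145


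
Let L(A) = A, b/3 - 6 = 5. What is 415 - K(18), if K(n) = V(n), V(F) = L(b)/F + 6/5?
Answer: 12359/30 ≈ 411.97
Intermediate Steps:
b = 33 (b = 18 + 3*5 = 18 + 15 = 33)
V(F) = 6/5 + 33/F (V(F) = 33/F + 6/5 = 6/5 + 33/F)
K(n) = 6/5 + 33/n
415 - K(18) = 415 - (6/5 + 33/18) = 415 - (6/5 + 33*(1/18)) = 415 - (6/5 + 11/6) = 415 - 1*91/30 = 415 - 91/30 = 12359/30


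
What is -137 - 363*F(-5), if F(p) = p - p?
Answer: -137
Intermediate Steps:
F(p) = 0
-137 - 363*F(-5) = -137 - 363*0 = -137 + 0 = -137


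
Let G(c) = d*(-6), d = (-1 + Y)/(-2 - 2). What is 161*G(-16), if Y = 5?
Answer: 966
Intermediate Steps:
d = -1 (d = (-1 + 5)/(-2 - 2) = 4/(-4) = 4*(-¼) = -1)
G(c) = 6 (G(c) = -1*(-6) = 6)
161*G(-16) = 161*6 = 966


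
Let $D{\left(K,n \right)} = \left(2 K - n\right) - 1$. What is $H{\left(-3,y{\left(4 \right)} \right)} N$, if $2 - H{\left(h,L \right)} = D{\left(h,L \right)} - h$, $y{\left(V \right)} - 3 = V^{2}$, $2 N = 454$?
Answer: $5675$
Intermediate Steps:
$N = 227$ ($N = \frac{1}{2} \cdot 454 = 227$)
$D{\left(K,n \right)} = -1 - n + 2 K$ ($D{\left(K,n \right)} = \left(- n + 2 K\right) - 1 = -1 - n + 2 K$)
$y{\left(V \right)} = 3 + V^{2}$
$H{\left(h,L \right)} = 3 + L - h$ ($H{\left(h,L \right)} = 2 - \left(\left(-1 - L + 2 h\right) - h\right) = 2 - \left(-1 + h - L\right) = 2 + \left(1 + L - h\right) = 3 + L - h$)
$H{\left(-3,y{\left(4 \right)} \right)} N = \left(3 + \left(3 + 4^{2}\right) - -3\right) 227 = \left(3 + \left(3 + 16\right) + 3\right) 227 = \left(3 + 19 + 3\right) 227 = 25 \cdot 227 = 5675$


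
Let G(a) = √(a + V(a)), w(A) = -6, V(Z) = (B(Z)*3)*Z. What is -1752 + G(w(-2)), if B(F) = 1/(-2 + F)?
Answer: -1752 + I*√15/2 ≈ -1752.0 + 1.9365*I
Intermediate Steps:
V(Z) = 3*Z/(-2 + Z) (V(Z) = (3/(-2 + Z))*Z = 3*Z/(-2 + Z))
G(a) = √(a + 3*a/(-2 + a))
-1752 + G(w(-2)) = -1752 + √(-6*(1 - 6)/(-2 - 6)) = -1752 + √(-6*(-5)/(-8)) = -1752 + √(-6*(-⅛)*(-5)) = -1752 + √(-15/4) = -1752 + I*√15/2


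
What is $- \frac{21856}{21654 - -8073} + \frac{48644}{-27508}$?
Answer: $- \frac{511813759}{204432579} \approx -2.5036$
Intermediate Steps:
$- \frac{21856}{21654 - -8073} + \frac{48644}{-27508} = - \frac{21856}{21654 + 8073} + 48644 \left(- \frac{1}{27508}\right) = - \frac{21856}{29727} - \frac{12161}{6877} = - \frac{511813759}{204432579}$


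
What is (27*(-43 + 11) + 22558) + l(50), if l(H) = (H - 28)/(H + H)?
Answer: 1084711/50 ≈ 21694.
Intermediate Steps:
l(H) = (-28 + H)/(2*H) (l(H) = (-28 + H)/((2*H)) = (-28 + H)*(1/(2*H)) = (-28 + H)/(2*H))
(27*(-43 + 11) + 22558) + l(50) = (27*(-43 + 11) + 22558) + (½)*(-28 + 50)/50 = (27*(-32) + 22558) + (½)*(1/50)*22 = (-864 + 22558) + 11/50 = 21694 + 11/50 = 1084711/50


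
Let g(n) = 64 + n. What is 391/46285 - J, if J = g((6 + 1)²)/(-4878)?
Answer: 7137503/225778230 ≈ 0.031613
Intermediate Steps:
J = -113/4878 (J = (64 + (6 + 1)²)/(-4878) = (64 + 7²)*(-1/4878) = (64 + 49)*(-1/4878) = 113*(-1/4878) = -113/4878 ≈ -0.023165)
391/46285 - J = 391/46285 - 1*(-113/4878) = 391*(1/46285) + 113/4878 = 391/46285 + 113/4878 = 7137503/225778230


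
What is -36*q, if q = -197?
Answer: 7092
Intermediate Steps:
-36*q = -36*(-197) = 7092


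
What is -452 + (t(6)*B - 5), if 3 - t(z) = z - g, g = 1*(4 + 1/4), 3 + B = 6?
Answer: -1813/4 ≈ -453.25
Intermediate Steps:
B = 3 (B = -3 + 6 = 3)
g = 17/4 (g = 1*(4 + 1*(¼)) = 1*(4 + ¼) = 1*(17/4) = 17/4 ≈ 4.2500)
t(z) = 29/4 - z (t(z) = 3 - (z - 1*17/4) = 3 - (z - 17/4) = 3 - (-17/4 + z) = 3 + (17/4 - z) = 29/4 - z)
-452 + (t(6)*B - 5) = -452 + ((29/4 - 1*6)*3 - 5) = -452 + ((29/4 - 6)*3 - 5) = -452 + ((5/4)*3 - 5) = -452 + (15/4 - 5) = -452 - 5/4 = -1813/4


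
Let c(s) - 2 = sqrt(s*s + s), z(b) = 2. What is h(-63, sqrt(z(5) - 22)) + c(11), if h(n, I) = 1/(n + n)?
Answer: 251/126 + 2*sqrt(33) ≈ 13.481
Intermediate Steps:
h(n, I) = 1/(2*n)
c(s) = 2 + sqrt(s + s**2) (c(s) = 2 + sqrt(s*s + s) = 2 + sqrt(s**2 + s) = 2 + sqrt(s + s**2))
h(-63, sqrt(z(5) - 22)) + c(11) = (1/2)/(-63) + (2 + sqrt(11*(1 + 11))) = (1/2)*(-1/63) + (2 + sqrt(11*12)) = -1/126 + (2 + sqrt(132)) = -1/126 + (2 + 2*sqrt(33)) = 251/126 + 2*sqrt(33)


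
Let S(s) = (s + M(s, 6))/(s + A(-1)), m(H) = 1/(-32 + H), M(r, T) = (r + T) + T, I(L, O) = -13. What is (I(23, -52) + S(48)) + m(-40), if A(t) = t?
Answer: -36263/3384 ≈ -10.716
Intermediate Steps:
M(r, T) = r + 2*T (M(r, T) = (T + r) + T = r + 2*T)
S(s) = (12 + 2*s)/(-1 + s) (S(s) = (s + (s + 2*6))/(s - 1) = (s + (s + 12))/(-1 + s) = (s + (12 + s))/(-1 + s) = (12 + 2*s)/(-1 + s))
(I(23, -52) + S(48)) + m(-40) = (-13 + 2*(6 + 48)/(-1 + 48)) + 1/(-32 - 40) = (-13 + 2*54/47) + 1/(-72) = (-13 + 2*(1/47)*54) - 1/72 = (-13 + 108/47) - 1/72 = -503/47 - 1/72 = -36263/3384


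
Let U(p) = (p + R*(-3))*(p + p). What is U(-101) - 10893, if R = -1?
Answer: 8903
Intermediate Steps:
U(p) = 2*p*(3 + p) (U(p) = (p - 1*(-3))*(p + p) = (p + 3)*(2*p) = (3 + p)*(2*p) = 2*p*(3 + p))
U(-101) - 10893 = 2*(-101)*(3 - 101) - 10893 = 2*(-101)*(-98) - 10893 = 19796 - 10893 = 8903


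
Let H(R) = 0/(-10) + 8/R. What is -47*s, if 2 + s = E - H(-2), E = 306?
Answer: -14476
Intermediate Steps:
H(R) = 8/R (H(R) = 0*(-⅒) + 8/R = 0 + 8/R = 8/R)
s = 308 (s = -2 + (306 - 8/(-2)) = -2 + (306 - 8*(-1)/2) = -2 + (306 - 1*(-4)) = -2 + (306 + 4) = -2 + 310 = 308)
-47*s = -47*308 = -14476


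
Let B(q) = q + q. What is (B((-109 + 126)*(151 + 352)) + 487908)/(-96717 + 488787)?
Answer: 50501/39207 ≈ 1.2881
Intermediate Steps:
B(q) = 2*q
(B((-109 + 126)*(151 + 352)) + 487908)/(-96717 + 488787) = (2*((-109 + 126)*(151 + 352)) + 487908)/(-96717 + 488787) = (2*(17*503) + 487908)/392070 = (2*8551 + 487908)*(1/392070) = (17102 + 487908)*(1/392070) = 505010*(1/392070) = 50501/39207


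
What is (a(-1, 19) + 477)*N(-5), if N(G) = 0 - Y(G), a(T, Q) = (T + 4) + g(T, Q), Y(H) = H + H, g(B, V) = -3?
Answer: 4770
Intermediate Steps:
Y(H) = 2*H
a(T, Q) = 1 + T (a(T, Q) = (T + 4) - 3 = (4 + T) - 3 = 1 + T)
N(G) = -2*G (N(G) = 0 - 2*G = -2*G)
(a(-1, 19) + 477)*N(-5) = ((1 - 1) + 477)*(-2*(-5)) = (0 + 477)*10 = 477*10 = 4770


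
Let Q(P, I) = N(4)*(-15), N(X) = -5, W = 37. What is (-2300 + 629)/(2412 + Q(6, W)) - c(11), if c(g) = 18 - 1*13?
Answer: -4702/829 ≈ -5.6719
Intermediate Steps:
c(g) = 5 (c(g) = 18 - 13 = 5)
Q(P, I) = 75 (Q(P, I) = -5*(-15) = 75)
(-2300 + 629)/(2412 + Q(6, W)) - c(11) = (-2300 + 629)/(2412 + 75) - 1*5 = -1671/2487 - 5 = -1671*1/2487 - 5 = -557/829 - 5 = -4702/829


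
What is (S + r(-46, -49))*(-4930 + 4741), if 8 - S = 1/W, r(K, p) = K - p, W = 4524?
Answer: -3135069/1508 ≈ -2079.0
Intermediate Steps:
S = 36191/4524 (S = 8 - 1/4524 = 36191/4524 ≈ 7.9998)
(S + r(-46, -49))*(-4930 + 4741) = (36191/4524 + (-46 - 1*(-49)))*(-4930 + 4741) = (36191/4524 + (-46 + 49))*(-189) = (36191/4524 + 3)*(-189) = (49763/4524)*(-189) = -3135069/1508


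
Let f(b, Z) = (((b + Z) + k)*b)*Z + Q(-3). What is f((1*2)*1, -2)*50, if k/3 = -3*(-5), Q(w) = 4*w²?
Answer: -7200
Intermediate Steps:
k = 45 (k = 3*(-3*(-5)) = 3*15 = 45)
f(b, Z) = 36 + Z*b*(45 + Z + b) (f(b, Z) = (((b + Z) + 45)*b)*Z + 4*(-3)² = (((Z + b) + 45)*b)*Z + 4*9 = ((45 + Z + b)*b)*Z + 36 = (b*(45 + Z + b))*Z + 36 = Z*b*(45 + Z + b) + 36 = 36 + Z*b*(45 + Z + b))
f((1*2)*1, -2)*50 = (36 - 2*((1*2)*1)² + ((1*2)*1)*(-2)² + 45*(-2)*((1*2)*1))*50 = (36 - 2*(2*1)² + (2*1)*4 + 45*(-2)*(2*1))*50 = (36 - 2*2² + 2*4 + 45*(-2)*2)*50 = (36 - 2*4 + 8 - 180)*50 = (36 - 8 + 8 - 180)*50 = -144*50 = -7200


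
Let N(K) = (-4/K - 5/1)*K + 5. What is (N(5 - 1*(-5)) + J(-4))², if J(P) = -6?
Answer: 3025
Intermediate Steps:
N(K) = 5 + K*(-5 - 4/K) (N(K) = (-4/K - 5*1)*K + 5 = (-4/K - 5)*K + 5 = (-5 - 4/K)*K + 5 = K*(-5 - 4/K) + 5 = 5 + K*(-5 - 4/K))
(N(5 - 1*(-5)) + J(-4))² = ((1 - 5*(5 - 1*(-5))) - 6)² = ((1 - 5*(5 + 5)) - 6)² = ((1 - 5*10) - 6)² = ((1 - 50) - 6)² = (-49 - 6)² = (-55)² = 3025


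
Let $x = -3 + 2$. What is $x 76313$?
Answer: $-76313$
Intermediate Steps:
$x = -1$
$x 76313 = \left(-1\right) 76313 = -76313$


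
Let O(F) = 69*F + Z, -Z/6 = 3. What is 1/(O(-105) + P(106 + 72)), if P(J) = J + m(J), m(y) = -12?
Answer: -1/7097 ≈ -0.00014090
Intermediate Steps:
Z = -18 (Z = -6*3 = -18)
O(F) = -18 + 69*F (O(F) = 69*F - 18 = -18 + 69*F)
P(J) = -12 + J (P(J) = J - 12 = -12 + J)
1/(O(-105) + P(106 + 72)) = 1/((-18 + 69*(-105)) + (-12 + (106 + 72))) = 1/((-18 - 7245) + (-12 + 178)) = 1/(-7263 + 166) = 1/(-7097) = -1/7097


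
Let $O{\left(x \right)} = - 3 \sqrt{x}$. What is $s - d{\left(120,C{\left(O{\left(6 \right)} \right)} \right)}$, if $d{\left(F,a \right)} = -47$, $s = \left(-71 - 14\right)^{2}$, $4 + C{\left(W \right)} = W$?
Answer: $7272$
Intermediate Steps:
$C{\left(W \right)} = -4 + W$
$s = 7225$ ($s = \left(-85\right)^{2} = 7225$)
$s - d{\left(120,C{\left(O{\left(6 \right)} \right)} \right)} = 7225 - -47 = 7225 + 47 = 7272$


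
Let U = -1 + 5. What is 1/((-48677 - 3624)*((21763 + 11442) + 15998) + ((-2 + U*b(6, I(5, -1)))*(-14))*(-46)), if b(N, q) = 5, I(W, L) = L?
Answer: -1/2573354511 ≈ -3.8860e-10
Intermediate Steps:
U = 4
1/((-48677 - 3624)*((21763 + 11442) + 15998) + ((-2 + U*b(6, I(5, -1)))*(-14))*(-46)) = 1/((-48677 - 3624)*((21763 + 11442) + 15998) + ((-2 + 4*5)*(-14))*(-46)) = 1/(-52301*(33205 + 15998) + ((-2 + 20)*(-14))*(-46)) = 1/(-52301*49203 + (18*(-14))*(-46)) = 1/(-2573366103 - 252*(-46)) = 1/(-2573366103 + 11592) = 1/(-2573354511) = -1/2573354511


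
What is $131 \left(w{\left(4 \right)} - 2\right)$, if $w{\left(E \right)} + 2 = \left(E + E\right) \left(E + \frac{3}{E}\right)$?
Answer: $4454$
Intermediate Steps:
$w{\left(E \right)} = -2 + 2 E \left(E + \frac{3}{E}\right)$ ($w{\left(E \right)} = -2 + \left(E + E\right) \left(E + \frac{3}{E}\right) = -2 + 2 E \left(E + \frac{3}{E}\right)$)
$131 \left(w{\left(4 \right)} - 2\right) = 131 \left(\left(4 + 2 \cdot 4^{2}\right) - 2\right) = 131 \left(\left(4 + 2 \cdot 16\right) - 2\right) = 131 \left(\left(4 + 32\right) - 2\right) = 131 \left(36 - 2\right) = 131 \cdot 34 = 4454$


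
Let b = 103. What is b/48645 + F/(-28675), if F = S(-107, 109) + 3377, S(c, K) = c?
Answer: -1248925/11159163 ≈ -0.11192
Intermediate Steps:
F = 3270 (F = -107 + 3377 = 3270)
b/48645 + F/(-28675) = 103/48645 + 3270/(-28675) = 103*(1/48645) + 3270*(-1/28675) = 103/48645 - 654/5735 = -1248925/11159163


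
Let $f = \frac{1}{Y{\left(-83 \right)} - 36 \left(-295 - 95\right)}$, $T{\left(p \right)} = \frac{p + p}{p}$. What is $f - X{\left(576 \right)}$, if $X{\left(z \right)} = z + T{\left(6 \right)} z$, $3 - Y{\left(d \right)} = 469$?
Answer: $- \frac{23455871}{13574} \approx -1728.0$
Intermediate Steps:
$T{\left(p \right)} = 2$ ($T{\left(p \right)} = \frac{2 p}{p} = 2$)
$Y{\left(d \right)} = -466$ ($Y{\left(d \right)} = 3 - 469 = -466$)
$f = \frac{1}{13574}$ ($f = \frac{1}{-466 - 36 \left(-295 - 95\right)} = \frac{1}{-466 - -14040} = \frac{1}{-466 + 14040} = \frac{1}{13574} \approx 7.367 \cdot 10^{-5}$)
$X{\left(z \right)} = 3 z$ ($X{\left(z \right)} = z + 2 z = 3 z$)
$f - X{\left(576 \right)} = \frac{1}{13574} - 3 \cdot 576 = \frac{1}{13574} - 1728 = - \frac{23455871}{13574}$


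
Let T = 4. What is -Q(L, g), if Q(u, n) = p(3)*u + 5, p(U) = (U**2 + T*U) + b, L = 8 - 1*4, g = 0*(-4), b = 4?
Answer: -105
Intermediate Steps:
g = 0
L = 4 (L = 8 - 4 = 4)
p(U) = 4 + U**2 + 4*U (p(U) = (U**2 + 4*U) + 4 = 4 + U**2 + 4*U)
Q(u, n) = 5 + 25*u (Q(u, n) = (4 + 3**2 + 4*3)*u + 5 = (4 + 9 + 12)*u + 5 = 25*u + 5 = 5 + 25*u)
-Q(L, g) = -(5 + 25*4) = -(5 + 100) = -1*105 = -105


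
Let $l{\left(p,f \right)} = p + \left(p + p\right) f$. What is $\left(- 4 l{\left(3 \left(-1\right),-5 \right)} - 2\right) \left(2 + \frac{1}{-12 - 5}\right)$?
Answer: $- \frac{3630}{17} \approx -213.53$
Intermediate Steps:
$l{\left(p,f \right)} = p + 2 f p$ ($l{\left(p,f \right)} = p + 2 p f = p + 2 f p$)
$\left(- 4 l{\left(3 \left(-1\right),-5 \right)} - 2\right) \left(2 + \frac{1}{-12 - 5}\right) = \left(- 4 \cdot 3 \left(-1\right) \left(1 + 2 \left(-5\right)\right) - 2\right) \left(2 + \frac{1}{-12 - 5}\right) = \left(- 4 \left(- 3 \left(1 - 10\right)\right) - 2\right) \left(2 + \frac{1}{-17}\right) = \left(- 4 \left(\left(-3\right) \left(-9\right)\right) - 2\right) \left(2 - \frac{1}{17}\right) = \left(\left(-4\right) 27 - 2\right) \frac{33}{17} = \left(-108 - 2\right) \frac{33}{17} = \left(-110\right) \frac{33}{17} = - \frac{3630}{17}$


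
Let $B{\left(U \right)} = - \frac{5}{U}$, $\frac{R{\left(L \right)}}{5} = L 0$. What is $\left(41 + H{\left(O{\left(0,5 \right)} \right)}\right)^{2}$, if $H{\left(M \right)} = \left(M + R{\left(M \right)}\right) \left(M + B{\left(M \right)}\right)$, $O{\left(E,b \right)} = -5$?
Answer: $3721$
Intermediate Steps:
$R{\left(L \right)} = 0$ ($R{\left(L \right)} = 5 L 0 = 5 \cdot 0 = 0$)
$H{\left(M \right)} = M \left(M - \frac{5}{M}\right)$ ($H{\left(M \right)} = \left(M + 0\right) \left(M - \frac{5}{M}\right) = M \left(M - \frac{5}{M}\right)$)
$\left(41 + H{\left(O{\left(0,5 \right)} \right)}\right)^{2} = \left(41 - \left(5 - \left(-5\right)^{2}\right)\right)^{2} = \left(41 + \left(-5 + 25\right)\right)^{2} = \left(41 + 20\right)^{2} = 61^{2} = 3721$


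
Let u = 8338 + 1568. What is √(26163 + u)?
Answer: √36069 ≈ 189.92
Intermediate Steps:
u = 9906
√(26163 + u) = √(26163 + 9906) = √36069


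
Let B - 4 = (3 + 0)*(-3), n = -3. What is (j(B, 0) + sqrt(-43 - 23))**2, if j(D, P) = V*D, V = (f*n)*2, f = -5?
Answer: (150 - I*sqrt(66))**2 ≈ 22434.0 - 2437.2*I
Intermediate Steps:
V = 30 (V = -5*(-3)*2 = 15*2 = 30)
B = -5 (B = 4 + (3 + 0)*(-3) = 4 + 3*(-3) = 4 - 9 = -5)
j(D, P) = 30*D
(j(B, 0) + sqrt(-43 - 23))**2 = (30*(-5) + sqrt(-43 - 23))**2 = (-150 + sqrt(-66))**2 = (-150 + I*sqrt(66))**2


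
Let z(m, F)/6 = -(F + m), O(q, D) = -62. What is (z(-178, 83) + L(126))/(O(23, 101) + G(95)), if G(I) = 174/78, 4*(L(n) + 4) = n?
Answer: -15535/1554 ≈ -9.9968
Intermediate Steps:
L(n) = -4 + n/4
z(m, F) = -6*F - 6*m (z(m, F) = 6*(-(F + m)) = 6*(-F - m) = -6*F - 6*m)
G(I) = 29/13 (G(I) = 174*(1/78) = 29/13)
(z(-178, 83) + L(126))/(O(23, 101) + G(95)) = ((-6*83 - 6*(-178)) + (-4 + (¼)*126))/(-62 + 29/13) = ((-498 + 1068) + (-4 + 63/2))/(-777/13) = (570 + 55/2)*(-13/777) = (1195/2)*(-13/777) = -15535/1554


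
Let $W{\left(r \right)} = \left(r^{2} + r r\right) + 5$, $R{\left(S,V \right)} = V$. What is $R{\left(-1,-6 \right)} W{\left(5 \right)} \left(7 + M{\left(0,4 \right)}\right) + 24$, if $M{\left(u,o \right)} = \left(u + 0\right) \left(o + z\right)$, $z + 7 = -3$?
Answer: $-2286$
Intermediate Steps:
$z = -10$ ($z = -7 - 3 = -10$)
$M{\left(u,o \right)} = u \left(-10 + o\right)$ ($M{\left(u,o \right)} = \left(u + 0\right) \left(o - 10\right) = u \left(-10 + o\right)$)
$W{\left(r \right)} = 5 + 2 r^{2}$ ($W{\left(r \right)} = \left(r^{2} + r^{2}\right) + 5 = 2 r^{2} + 5 = 5 + 2 r^{2}$)
$R{\left(-1,-6 \right)} W{\left(5 \right)} \left(7 + M{\left(0,4 \right)}\right) + 24 = - 6 \left(5 + 2 \cdot 5^{2}\right) \left(7 + 0 \left(-10 + 4\right)\right) + 24 = - 6 \left(5 + 2 \cdot 25\right) \left(7 + 0 \left(-6\right)\right) + 24 = - 6 \left(5 + 50\right) \left(7 + 0\right) + 24 = - 6 \cdot 55 \cdot 7 + 24 = \left(-6\right) 385 + 24 = -2310 + 24 = -2286$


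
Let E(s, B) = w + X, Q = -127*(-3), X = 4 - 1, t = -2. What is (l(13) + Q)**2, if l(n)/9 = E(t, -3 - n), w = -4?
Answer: 138384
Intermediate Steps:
X = 3
Q = 381
E(s, B) = -1 (E(s, B) = -4 + 3 = -1)
l(n) = -9 (l(n) = 9*(-1) = -9)
(l(13) + Q)**2 = (-9 + 381)**2 = 372**2 = 138384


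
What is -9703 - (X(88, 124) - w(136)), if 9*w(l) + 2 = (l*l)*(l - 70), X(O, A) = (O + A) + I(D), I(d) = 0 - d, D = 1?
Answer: 1131508/9 ≈ 1.2572e+5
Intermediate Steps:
I(d) = -d
X(O, A) = -1 + A + O (X(O, A) = (O + A) - 1*1 = (A + O) - 1 = -1 + A + O)
w(l) = -2/9 + l²*(-70 + l)/9 (w(l) = -2/9 + ((l*l)*(l - 70))/9 = -2/9 + (l²*(-70 + l))/9 = -2/9 + l²*(-70 + l)/9)
-9703 - (X(88, 124) - w(136)) = -9703 - ((-1 + 124 + 88) - (-2/9 - 70/9*136² + (⅑)*136³)) = -9703 - (211 - (-2/9 - 70/9*18496 + (⅑)*2515456)) = -9703 - (211 - (-2/9 - 1294720/9 + 2515456/9)) = -9703 - (211 - 1*1220734/9) = -9703 - (211 - 1220734/9) = -9703 - 1*(-1218835/9) = -9703 + 1218835/9 = 1131508/9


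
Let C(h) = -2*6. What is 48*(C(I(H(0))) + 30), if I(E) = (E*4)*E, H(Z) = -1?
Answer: 864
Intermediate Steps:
I(E) = 4*E² (I(E) = (4*E)*E = 4*E²)
C(h) = -12
48*(C(I(H(0))) + 30) = 48*(-12 + 30) = 48*18 = 864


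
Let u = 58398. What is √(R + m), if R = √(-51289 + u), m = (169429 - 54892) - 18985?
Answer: √(95552 + √7109) ≈ 309.25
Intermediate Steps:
m = 95552 (m = 114537 - 18985 = 95552)
R = √7109 (R = √(-51289 + 58398) = √7109 ≈ 84.315)
√(R + m) = √(√7109 + 95552) = √(95552 + √7109)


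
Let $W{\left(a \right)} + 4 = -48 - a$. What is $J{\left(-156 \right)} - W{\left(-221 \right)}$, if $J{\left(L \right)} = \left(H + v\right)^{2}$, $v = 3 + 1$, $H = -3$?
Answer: $-168$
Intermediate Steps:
$v = 4$
$J{\left(L \right)} = 1$ ($J{\left(L \right)} = \left(-3 + 4\right)^{2} = 1^{2} = 1$)
$W{\left(a \right)} = -52 - a$ ($W{\left(a \right)} = -4 - \left(48 + a\right) = -52 - a$)
$J{\left(-156 \right)} - W{\left(-221 \right)} = 1 - \left(-52 - -221\right) = 1 - \left(-52 + 221\right) = 1 - 169 = -168$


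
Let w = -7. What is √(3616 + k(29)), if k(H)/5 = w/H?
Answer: √3040041/29 ≈ 60.123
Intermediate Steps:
k(H) = -35/H (k(H) = 5*(-7/H) = -35/H)
√(3616 + k(29)) = √(3616 - 35/29) = √(104829/29) = √3040041/29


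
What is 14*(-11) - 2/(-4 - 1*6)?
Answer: -769/5 ≈ -153.80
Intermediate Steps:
14*(-11) - 2/(-4 - 1*6) = -154 - 2/(-4 - 6) = -154 - 2/(-10) = -154 - 2*(-⅒) = -154 + ⅕ = -769/5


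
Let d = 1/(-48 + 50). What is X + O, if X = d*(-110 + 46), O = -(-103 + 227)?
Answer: -156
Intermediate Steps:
d = ½ (d = 1/2 = ½ ≈ 0.50000)
O = -124 (O = -1*124 = -124)
X = -32 (X = (-110 + 46)/2 = (½)*(-64) = -32)
X + O = -32 - 124 = -156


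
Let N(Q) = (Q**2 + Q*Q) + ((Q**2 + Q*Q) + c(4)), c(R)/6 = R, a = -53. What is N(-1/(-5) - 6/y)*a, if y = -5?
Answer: -42188/25 ≈ -1687.5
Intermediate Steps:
c(R) = 6*R
N(Q) = 24 + 4*Q**2 (N(Q) = (Q**2 + Q*Q) + ((Q**2 + Q*Q) + 6*4) = (Q**2 + Q**2) + ((Q**2 + Q**2) + 24) = 2*Q**2 + (2*Q**2 + 24) = 2*Q**2 + (24 + 2*Q**2) = 24 + 4*Q**2)
N(-1/(-5) - 6/y)*a = (24 + 4*(-1/(-5) - 6/(-5))**2)*(-53) = (24 + 4*(-1*(-1/5) - 6*(-1/5))**2)*(-53) = (24 + 4*(1/5 + 6/5)**2)*(-53) = (24 + 4*(7/5)**2)*(-53) = (24 + 4*(49/25))*(-53) = (24 + 196/25)*(-53) = (796/25)*(-53) = -42188/25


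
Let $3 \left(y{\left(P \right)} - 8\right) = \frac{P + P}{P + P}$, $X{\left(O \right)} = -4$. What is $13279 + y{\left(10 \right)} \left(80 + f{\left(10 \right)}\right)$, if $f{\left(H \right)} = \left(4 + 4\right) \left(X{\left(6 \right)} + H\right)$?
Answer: $\frac{43037}{3} \approx 14346.0$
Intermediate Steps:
$y{\left(P \right)} = \frac{25}{3}$ ($y{\left(P \right)} = 8 + \frac{\left(P + P\right) \frac{1}{P + P}}{3} = 8 + \frac{2 P \frac{1}{2 P}}{3} = 8 + \frac{1}{3} \cdot 1 = 8 + \frac{1}{3} = \frac{25}{3}$)
$f{\left(H \right)} = -32 + 8 H$ ($f{\left(H \right)} = \left(4 + 4\right) \left(-4 + H\right) = 8 \left(-4 + H\right) = -32 + 8 H$)
$13279 + y{\left(10 \right)} \left(80 + f{\left(10 \right)}\right) = 13279 + \frac{25 \left(80 + \left(-32 + 8 \cdot 10\right)\right)}{3} = 13279 + \frac{25 \left(80 + \left(-32 + 80\right)\right)}{3} = 13279 + \frac{25 \left(80 + 48\right)}{3} = 13279 + \frac{25}{3} \cdot 128 = 13279 + \frac{3200}{3} = \frac{43037}{3}$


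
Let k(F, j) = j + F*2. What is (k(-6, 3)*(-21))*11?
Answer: 2079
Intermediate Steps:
k(F, j) = j + 2*F
(k(-6, 3)*(-21))*11 = ((3 + 2*(-6))*(-21))*11 = ((3 - 12)*(-21))*11 = -9*(-21)*11 = 189*11 = 2079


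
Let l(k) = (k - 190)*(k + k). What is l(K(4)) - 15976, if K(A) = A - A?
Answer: -15976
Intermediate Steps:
K(A) = 0
l(k) = 2*k*(-190 + k) (l(k) = (-190 + k)*(2*k) = 2*k*(-190 + k))
l(K(4)) - 15976 = 2*0*(-190 + 0) - 15976 = 2*0*(-190) - 15976 = 0 - 15976 = -15976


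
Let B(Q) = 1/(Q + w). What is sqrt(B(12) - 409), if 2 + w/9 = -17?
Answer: 2*I*sqrt(2585022)/159 ≈ 20.224*I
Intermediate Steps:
w = -171 (w = -18 + 9*(-17) = -18 - 153 = -171)
B(Q) = 1/(-171 + Q) (B(Q) = 1/(Q - 171) = 1/(-171 + Q))
sqrt(B(12) - 409) = sqrt(1/(-171 + 12) - 409) = sqrt(1/(-159) - 409) = sqrt(-1/159 - 409) = sqrt(-65032/159) = 2*I*sqrt(2585022)/159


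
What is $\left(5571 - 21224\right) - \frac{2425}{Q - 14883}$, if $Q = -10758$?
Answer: $- \frac{401356148}{25641} \approx -15653.0$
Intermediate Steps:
$\left(5571 - 21224\right) - \frac{2425}{Q - 14883} = \left(5571 - 21224\right) - \frac{2425}{-10758 - 14883} = -15653 - \frac{2425}{-10758 - 14883} = -15653 - \frac{2425}{-25641} = -15653 - - \frac{2425}{25641} = -15653 + \frac{2425}{25641} = - \frac{401356148}{25641}$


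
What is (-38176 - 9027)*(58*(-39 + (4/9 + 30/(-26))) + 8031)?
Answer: -2433347329/9 ≈ -2.7037e+8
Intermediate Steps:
(-38176 - 9027)*(58*(-39 + (4/9 + 30/(-26))) + 8031) = -47203*(58*(-39 + (4*(⅑) + 30*(-1/26))) + 8031) = -47203*(58*(-39 + (4/9 - 15/13)) + 8031) = -47203*(58*(-39 - 83/117) + 8031) = -47203*(58*(-4646/117) + 8031) = -47203*(-269468/117 + 8031) = -47203*670159/117 = -2433347329/9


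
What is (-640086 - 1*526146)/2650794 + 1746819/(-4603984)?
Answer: -1666628465429/2034035527216 ≈ -0.81937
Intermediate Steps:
(-640086 - 1*526146)/2650794 + 1746819/(-4603984) = (-640086 - 526146)*(1/2650794) + 1746819*(-1/4603984) = -1166232*1/2650794 - 1746819/4603984 = -194372/441799 - 1746819/4603984 = -1666628465429/2034035527216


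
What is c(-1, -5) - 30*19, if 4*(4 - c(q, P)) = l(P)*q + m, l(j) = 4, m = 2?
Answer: -1131/2 ≈ -565.50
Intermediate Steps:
c(q, P) = 7/2 - q (c(q, P) = 4 - (4*q + 2)/4 = 4 - (2 + 4*q)/4 = 4 + (-1/2 - q) = 7/2 - q)
c(-1, -5) - 30*19 = (7/2 - 1*(-1)) - 30*19 = (7/2 + 1) - 570 = 9/2 - 570 = -1131/2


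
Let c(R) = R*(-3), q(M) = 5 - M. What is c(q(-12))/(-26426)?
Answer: 51/26426 ≈ 0.0019299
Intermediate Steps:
c(R) = -3*R
c(q(-12))/(-26426) = -3*(5 - 1*(-12))/(-26426) = -3*(5 + 12)*(-1/26426) = -3*17*(-1/26426) = -51*(-1/26426) = 51/26426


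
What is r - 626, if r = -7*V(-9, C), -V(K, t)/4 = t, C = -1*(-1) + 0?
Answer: -598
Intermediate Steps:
C = 1 (C = 1 + 0 = 1)
V(K, t) = -4*t
r = 28 (r = -(-28) = -7*(-4) = 28)
r - 626 = 28 - 626 = -598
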